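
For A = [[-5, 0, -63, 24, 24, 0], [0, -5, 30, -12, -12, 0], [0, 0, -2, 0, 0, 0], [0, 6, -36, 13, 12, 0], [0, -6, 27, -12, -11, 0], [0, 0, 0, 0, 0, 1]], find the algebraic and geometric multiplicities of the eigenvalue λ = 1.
algebraic multiplicity 3, geometric multiplicity 3

The characteristic polynomial is (x - 1)^3(x + 2)(x + 5)^2, so the factor x - 1 appears with exponent 3: the algebraic multiplicity is 3.

rank(A - I) = 3, so the eigenspace has dimension 6 - 3 = 3: the geometric multiplicity is 3.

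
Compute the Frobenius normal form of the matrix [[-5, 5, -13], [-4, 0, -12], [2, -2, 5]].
R = [[0, 0, -4], [1, 0, 3], [0, 1, 0]]

The invariant factors of A (the non-unit diagonal entries of the Smith normal form of xI - A over ℚ[x]) are x^3 - 3x + 4, each dividing the next. The characteristic polynomial is their product, x^3 - 3x + 4.

The rational canonical form is the block-diagonal matrix of companion matrices C(f_i):
R = [[0, 0, -4], [1, 0, 3], [0, 1, 0]].

Note the characteristic polynomial does not split into linear factors over ℚ, so A has no Jordan form over ℚ; the rational canonical form exists over any field.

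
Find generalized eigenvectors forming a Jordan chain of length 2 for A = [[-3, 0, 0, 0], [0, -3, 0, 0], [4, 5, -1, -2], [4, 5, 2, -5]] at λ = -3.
v_1 = [[0, 1, 0, 2]]^T, v_2 = [[0, 0, 1, 1]]^T

We seek v_1 ∈ ker((A + 3I)^2) \ ker(A + 3I), then set v_{i+1} = (A + 3I) v_i.

One such chain is v_1 = [[0, 1, 0, 2]]^T, v_2 = [[0, 0, 1, 1]]^T. Check: (A + 3I) v_2 = [[0, 0, 0, 0]]^T = 0.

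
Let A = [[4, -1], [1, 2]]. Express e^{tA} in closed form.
A has Jordan form J = [[3, 1], [0, 3]] with A = PJP^{-1}, so e^{tA} = P e^{tJ} P^{-1}.

For a Jordan block J_k(λ), e^{tJ_k(λ)} = e^{λt} · (I + tN + t^2 N^2/2! + ... + t^{k-1} N^{k-1}/(k-1)!) where N is the nilpotent superdiagonal part.

Assembling the blocks and conjugating back gives the entries of e^{tA} as shown above.

e^{tA} = [[(t + 1)*e^{3*t}, -t*e^{3*t}], [t*e^{3*t}, (1 - t)*e^{3*t}]]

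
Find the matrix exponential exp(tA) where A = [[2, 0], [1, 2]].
e^{tA} = [[e^{2*t}, 0], [t*e^{2*t}, e^{2*t}]]

A has Jordan form J = [[2, 1], [0, 2]] with A = PJP^{-1}, so e^{tA} = P e^{tJ} P^{-1}.

For a Jordan block J_k(λ), e^{tJ_k(λ)} = e^{λt} · (I + tN + t^2 N^2/2! + ... + t^{k-1} N^{k-1}/(k-1)!) where N is the nilpotent superdiagonal part.

Assembling the blocks and conjugating back gives the entries of e^{tA} as shown above.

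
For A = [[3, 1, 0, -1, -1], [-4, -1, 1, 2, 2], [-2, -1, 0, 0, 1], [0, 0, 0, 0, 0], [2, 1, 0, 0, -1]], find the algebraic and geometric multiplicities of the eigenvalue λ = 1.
algebraic multiplicity 1, geometric multiplicity 1

The characteristic polynomial is x^4(x - 1), so the factor x - 1 appears with exponent 1: the algebraic multiplicity is 1.

rank(A - I) = 4, so the eigenspace has dimension 5 - 4 = 1: the geometric multiplicity is 1.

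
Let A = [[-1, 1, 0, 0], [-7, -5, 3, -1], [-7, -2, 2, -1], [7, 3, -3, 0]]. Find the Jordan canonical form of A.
The characteristic polynomial is det(xI - A) = (x + 1)^4, so the eigenvalues are -1 (algebraic multiplicity 4).

For λ = -1: rank(A + I) = 2, rank((A + I)^2) = 1, rank((A + I)^3) = 0. The eigenspace has dimension 4 - 2 = 2, so there are 2 Jordan blocks; the rank sequence gives block sizes [3, 1].

Assembling the blocks gives the Jordan form J above.

J = [[-1, 1, 0, 0], [0, -1, 1, 0], [0, 0, -1, 0], [0, 0, 0, -1]]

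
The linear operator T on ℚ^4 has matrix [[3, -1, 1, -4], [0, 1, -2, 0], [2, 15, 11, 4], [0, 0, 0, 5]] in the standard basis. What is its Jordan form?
J = [[5, 1, 0, 0], [0, 5, 1, 0], [0, 0, 5, 0], [0, 0, 0, 5]]

The characteristic polynomial is det(xI - A) = (x - 5)^4, so the eigenvalues are 5 (algebraic multiplicity 4).

For λ = 5: rank(A - 5I) = 2, rank((A - 5I)^2) = 1, rank((A - 5I)^3) = 0. The eigenspace has dimension 4 - 2 = 2, so there are 2 Jordan blocks; the rank sequence gives block sizes [3, 1].

Assembling the blocks gives the Jordan form J above.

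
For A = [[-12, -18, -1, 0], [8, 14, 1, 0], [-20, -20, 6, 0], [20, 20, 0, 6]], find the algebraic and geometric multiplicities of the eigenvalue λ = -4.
The characteristic polynomial is (x - 6)^3(x + 4), so the factor x + 4 appears with exponent 1: the algebraic multiplicity is 1.

rank(A + 4I) = 3, so the eigenspace has dimension 4 - 3 = 1: the geometric multiplicity is 1.

algebraic multiplicity 1, geometric multiplicity 1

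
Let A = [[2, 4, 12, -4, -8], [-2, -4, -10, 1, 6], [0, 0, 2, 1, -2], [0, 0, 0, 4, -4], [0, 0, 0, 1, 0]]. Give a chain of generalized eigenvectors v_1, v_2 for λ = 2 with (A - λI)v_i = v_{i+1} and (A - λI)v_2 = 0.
v_1 = [[0, 0, 0, 1, 0]]^T, v_2 = [[-4, 1, 1, 2, 1]]^T

We seek v_1 ∈ ker((A - 2I)^2) \ ker(A - 2I), then set v_{i+1} = (A - 2I) v_i.

One such chain is v_1 = [[0, 0, 0, 1, 0]]^T, v_2 = [[-4, 1, 1, 2, 1]]^T. Check: (A - 2I) v_2 = [[0, 0, 0, 0, 0]]^T = 0.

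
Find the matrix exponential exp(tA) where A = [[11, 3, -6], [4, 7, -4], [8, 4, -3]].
A has Jordan form J = [[5, 1, 0], [0, 5, 0], [0, 0, 5]] with A = PJP^{-1}, so e^{tA} = P e^{tJ} P^{-1}.

For a Jordan block J_k(λ), e^{tJ_k(λ)} = e^{λt} · (I + tN + t^2 N^2/2! + ... + t^{k-1} N^{k-1}/(k-1)!) where N is the nilpotent superdiagonal part.

Assembling the blocks and conjugating back gives the entries of e^{tA} as shown above.

e^{tA} = [[(6*t + 1)*e^{5*t}, 3*t*e^{5*t}, -6*t*e^{5*t}], [4*t*e^{5*t}, (2*t + 1)*e^{5*t}, -4*t*e^{5*t}], [8*t*e^{5*t}, 4*t*e^{5*t}, (1 - 8*t)*e^{5*t}]]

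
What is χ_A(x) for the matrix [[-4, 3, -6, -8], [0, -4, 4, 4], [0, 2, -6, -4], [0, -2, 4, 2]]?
xI - A = [[x + 4, -3, 6, 8], [0, x + 4, -4, -4], [0, -2, x + 6, 4], [0, 2, -4, x - 2]].

Expanding det(xI - A) along the first row:
det(xI - A) = + (x + 4)·det([[x + 4, -4, -4], [-2, x + 6, 4], [2, -4, x - 2]]) - (-3)·det([[0, -4, -4], [0, x + 6, 4], [0, -4, x - 2]]) + (6)·det([[0, x + 4, -4], [0, -2, 4], [0, 2, x - 2]]) - (8)·det([[0, x + 4, -4], [0, -2, x + 6], [0, 2, -4]]).

Evaluating gives χ_A(x) = x^4 + 12x^3 + 52x^2 + 96x + 64 = (x + 2)^2(x + 4)^2.

χ_A(x) = (x + 2)^2(x + 4)^2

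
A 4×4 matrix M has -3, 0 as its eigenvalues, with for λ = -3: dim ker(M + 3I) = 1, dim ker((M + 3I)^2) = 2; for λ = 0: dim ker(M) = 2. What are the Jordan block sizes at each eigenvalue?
λ = -3: successive nullity increments [1, 1] count blocks of size ≥ k; block sizes are [2].
λ = 0: successive nullity increments [2] count blocks of size ≥ k; block sizes are [1, 1].

Jordan blocks: (-3, 2), (0, 1), (0, 1)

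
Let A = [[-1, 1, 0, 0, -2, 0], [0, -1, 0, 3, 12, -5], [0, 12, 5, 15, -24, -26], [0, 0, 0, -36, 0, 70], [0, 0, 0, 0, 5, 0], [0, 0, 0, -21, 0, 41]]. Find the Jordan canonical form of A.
J = [[-1, 1, 0, 0, 0, 0], [0, -1, 1, 0, 0, 0], [0, 0, -1, 0, 0, 0], [0, 0, 0, 5, 0, 0], [0, 0, 0, 0, 5, 0], [0, 0, 0, 0, 0, 6]]

The characteristic polynomial is det(xI - A) = (x - 6)(x - 5)^2(x + 1)^3, so the eigenvalues are -1 (algebraic multiplicity 3), 5 (algebraic multiplicity 2), 6 (algebraic multiplicity 1).

For λ = -1: rank(A + I) = 5, rank((A + I)^2) = 4, rank((A + I)^3) = 3. The eigenspace has dimension 6 - 5 = 1, so there is 1 Jordan block; the rank sequence gives block sizes [3].

For λ = 5: rank(A - 5I) = 4. The eigenspace has dimension 6 - 4 = 2, so there are 2 Jordan blocks; the rank sequence gives block sizes [1, 1].

For λ = 6: algebraic multiplicity 1 gives one 1×1 block.

Assembling the blocks gives the Jordan form J above.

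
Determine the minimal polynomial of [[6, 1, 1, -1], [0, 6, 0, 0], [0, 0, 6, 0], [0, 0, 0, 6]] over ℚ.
m_A(x) = (x - 6)^2

The characteristic polynomial factors as (x - 6)^4. The minimal polynomial is ∏(x - λ)^{k_λ} where k_λ is the size of the largest Jordan block at λ.

For λ = 6: rank(A - 6I) = 1, and the largest Jordan block has size 2 (the smallest k with rank((A - 6I)^k) = rank((A - 6I)^(k+1))).

So m_A(x) = (x - 6)^2.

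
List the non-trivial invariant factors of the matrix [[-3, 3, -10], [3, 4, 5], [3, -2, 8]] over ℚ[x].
(x - 3)^3

The Jordan structure of A has elementary divisors (x - 3)^3. Arranging the block sizes at each eigenvalue in decreasing order and taking row products gives the invariant factors.

Invariant factors (smallest first, each dividing the next): (x - 3)^3.

Check: the last factor (x - 3)^3 is the minimal polynomial, and the product (x - 3)^3 is the characteristic polynomial.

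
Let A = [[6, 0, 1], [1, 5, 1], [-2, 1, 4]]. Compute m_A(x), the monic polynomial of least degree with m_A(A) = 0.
m_A(x) = (x - 5)^3

The characteristic polynomial factors as (x - 5)^3. The minimal polynomial is ∏(x - λ)^{k_λ} where k_λ is the size of the largest Jordan block at λ.

For λ = 5: rank(A - 5I) = 2, and the largest Jordan block has size 3 (the smallest k with rank((A - 5I)^k) = rank((A - 5I)^(k+1))).

So m_A(x) = (x - 5)^3.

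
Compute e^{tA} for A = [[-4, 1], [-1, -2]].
e^{tA} = [[(1 - t)*e^{-3*t}, t*e^{-3*t}], [-t*e^{-3*t}, (t + 1)*e^{-3*t}]]

A has Jordan form J = [[-3, 1], [0, -3]] with A = PJP^{-1}, so e^{tA} = P e^{tJ} P^{-1}.

For a Jordan block J_k(λ), e^{tJ_k(λ)} = e^{λt} · (I + tN + t^2 N^2/2! + ... + t^{k-1} N^{k-1}/(k-1)!) where N is the nilpotent superdiagonal part.

Assembling the blocks and conjugating back gives the entries of e^{tA} as shown above.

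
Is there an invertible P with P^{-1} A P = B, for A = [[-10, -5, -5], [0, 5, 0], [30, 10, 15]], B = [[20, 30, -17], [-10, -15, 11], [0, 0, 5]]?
No.

Both have characteristic polynomial x(x - 5)^2, but the minimal polynomial of A is x(x - 5) while the minimal polynomial of B is x(x - 5)^2. The minimal polynomial is a similarity invariant, so A and B are not similar.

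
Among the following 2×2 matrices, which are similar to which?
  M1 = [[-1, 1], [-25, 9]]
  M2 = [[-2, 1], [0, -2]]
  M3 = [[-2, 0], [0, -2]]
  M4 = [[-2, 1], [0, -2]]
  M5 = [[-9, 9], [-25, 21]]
Characteristic polynomials: χ_{M1} = (x - 4)^2, χ_{M2} = (x + 2)^2, χ_{M3} = (x + 2)^2, χ_{M4} = (x + 2)^2, χ_{M5} = (x - 6)^2.

{M1}: invariant factors (x - 4)^2.

{M2, M4}: invariant factors (x + 2)^2.

{M3}: invariant factors x + 2, x + 2.

{M5}: invariant factors (x - 6)^2.

Matrices are similar if and only if their invariant-factor lists agree; the partition into similarity classes is {M1}, {M2, M4}, {M3}, {M5}.

4 classes: {M1}, {M2, M4}, {M3}, {M5}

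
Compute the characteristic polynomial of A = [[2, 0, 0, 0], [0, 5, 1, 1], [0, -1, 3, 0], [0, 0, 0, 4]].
χ_A(x) = (x - 4)^3(x - 2)

xI - A = [[x - 2, 0, 0, 0], [0, x - 5, -1, -1], [0, 1, x - 3, 0], [0, 0, 0, x - 4]].

Expanding det(xI - A) along the first row:
det(xI - A) = + (x - 2)·det([[x - 5, -1, -1], [1, x - 3, 0], [0, 0, x - 4]]) - (0)·det([[0, -1, -1], [0, x - 3, 0], [0, 0, x - 4]]) + (0)·det([[0, x - 5, -1], [0, 1, 0], [0, 0, x - 4]]) - (0)·det([[0, x - 5, -1], [0, 1, x - 3], [0, 0, 0]]).

Evaluating gives χ_A(x) = x^4 - 14x^3 + 72x^2 - 160x + 128 = (x - 4)^3(x - 2).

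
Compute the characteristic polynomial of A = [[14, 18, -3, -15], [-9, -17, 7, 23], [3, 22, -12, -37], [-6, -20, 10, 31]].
xI - A = [[x - 14, -18, 3, 15], [9, x + 17, -7, -23], [-3, -22, x + 12, 37], [6, 20, -10, x - 31]].

Expanding det(xI - A) along the first row:
det(xI - A) = + (x - 14)·det([[x + 17, -7, -23], [-22, x + 12, 37], [20, -10, x - 31]]) - (-18)·det([[9, -7, -23], [-3, x + 12, 37], [6, -10, x - 31]]) + (3)·det([[9, x + 17, -23], [-3, -22, 37], [6, 20, x - 31]]) - (15)·det([[9, x + 17, -7], [-3, -22, x + 12], [6, 20, -10]]).

Evaluating gives χ_A(x) = x^4 - 16x^3 + 90x^2 - 200x + 125 = (x - 5)^3(x - 1).

χ_A(x) = (x - 5)^3(x - 1)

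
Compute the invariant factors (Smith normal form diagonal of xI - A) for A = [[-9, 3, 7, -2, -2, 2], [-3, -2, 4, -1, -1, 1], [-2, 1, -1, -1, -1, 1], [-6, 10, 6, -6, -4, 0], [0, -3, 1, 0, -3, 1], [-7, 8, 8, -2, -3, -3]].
(x + 4)^2, (x + 4)^2, (x + 4)^2

The Jordan structure of A has elementary divisors (x + 4)^2, (x + 4)^2, (x + 4)^2. Arranging the block sizes at each eigenvalue in decreasing order and taking row products gives the invariant factors.

Invariant factors (smallest first, each dividing the next): (x + 4)^2, (x + 4)^2, (x + 4)^2.

Check: the last factor (x + 4)^2 is the minimal polynomial, and the product (x + 4)^6 is the characteristic polynomial.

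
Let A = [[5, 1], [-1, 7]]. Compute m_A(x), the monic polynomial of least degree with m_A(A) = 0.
m_A(x) = (x - 6)^2

The characteristic polynomial factors as (x - 6)^2. The minimal polynomial is ∏(x - λ)^{k_λ} where k_λ is the size of the largest Jordan block at λ.

For λ = 6: rank(A - 6I) = 1, and the largest Jordan block has size 2 (the smallest k with rank((A - 6I)^k) = rank((A - 6I)^(k+1))).

So m_A(x) = (x - 6)^2.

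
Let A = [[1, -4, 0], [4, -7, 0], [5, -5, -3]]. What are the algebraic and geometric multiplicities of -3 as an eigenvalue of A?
algebraic multiplicity 3, geometric multiplicity 2

The characteristic polynomial is (x + 3)^3, so the factor x + 3 appears with exponent 3: the algebraic multiplicity is 3.

rank(A + 3I) = 1, so the eigenspace has dimension 3 - 1 = 2: the geometric multiplicity is 2.

Since 2 < 3, A is not diagonalizable.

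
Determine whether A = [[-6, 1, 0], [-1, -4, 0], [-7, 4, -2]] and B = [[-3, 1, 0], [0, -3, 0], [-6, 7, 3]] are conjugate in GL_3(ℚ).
trace(A) = -12 but trace(B) = -3. The trace is a similarity invariant, so A and B are not similar.

No.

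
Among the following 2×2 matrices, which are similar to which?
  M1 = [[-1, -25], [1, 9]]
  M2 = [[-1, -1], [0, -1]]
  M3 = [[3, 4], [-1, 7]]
3 classes: {M1}, {M2}, {M3}

Characteristic polynomials: χ_{M1} = (x - 4)^2, χ_{M2} = (x + 1)^2, χ_{M3} = (x - 5)^2.

{M1}: invariant factors (x - 4)^2.

{M2}: invariant factors (x + 1)^2.

{M3}: invariant factors (x - 5)^2.

Matrices are similar if and only if their invariant-factor lists agree; the partition into similarity classes is {M1}, {M2}, {M3}.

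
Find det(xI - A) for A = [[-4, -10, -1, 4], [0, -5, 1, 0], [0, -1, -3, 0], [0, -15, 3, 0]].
χ_A(x) = x(x + 4)^3

xI - A = [[x + 4, 10, 1, -4], [0, x + 5, -1, 0], [0, 1, x + 3, 0], [0, 15, -3, x]].

Expanding det(xI - A) along the first row:
det(xI - A) = + (x + 4)·det([[x + 5, -1, 0], [1, x + 3, 0], [15, -3, x]]) - (10)·det([[0, -1, 0], [0, x + 3, 0], [0, -3, x]]) + (1)·det([[0, x + 5, 0], [0, 1, 0], [0, 15, x]]) - (-4)·det([[0, x + 5, -1], [0, 1, x + 3], [0, 15, -3]]).

Evaluating gives χ_A(x) = x^4 + 12x^3 + 48x^2 + 64x = x(x + 4)^3.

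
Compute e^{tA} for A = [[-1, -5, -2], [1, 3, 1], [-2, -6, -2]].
A has Jordan form J = [[0, 1, 0], [0, 0, 1], [0, 0, 0]] with A = PJP^{-1}, so e^{tA} = P e^{tJ} P^{-1}.

For a Jordan block J_k(λ), e^{tJ_k(λ)} = e^{λt} · (I + tN + t^2 N^2/2! + ... + t^{k-1} N^{k-1}/(k-1)!) where N is the nilpotent superdiagonal part.

Assembling the blocks and conjugating back gives the entries of e^{tA} as shown above.

e^{tA} = [[1 - t, t*(t - 5), t*(t - 4)/2], [t, -t^2 + 3*t + 1, t*(1 - t/2)], [-2*t, 2*t*(t - 3), t^2 - 2*t + 1]]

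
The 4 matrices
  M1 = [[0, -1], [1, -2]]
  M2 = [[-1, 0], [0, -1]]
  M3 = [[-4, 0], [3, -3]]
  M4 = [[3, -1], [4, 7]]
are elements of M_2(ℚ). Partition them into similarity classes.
4 classes: {M1}, {M2}, {M3}, {M4}

Characteristic polynomials: χ_{M1} = (x + 1)^2, χ_{M2} = (x + 1)^2, χ_{M3} = (x + 3)(x + 4), χ_{M4} = (x - 5)^2.

{M1}: invariant factors (x + 1)^2.

{M2}: invariant factors x + 1, x + 1.

{M3}: invariant factors (x + 3)(x + 4).

{M4}: invariant factors (x - 5)^2.

Matrices are similar if and only if their invariant-factor lists agree; the partition into similarity classes is {M1}, {M2}, {M3}, {M4}.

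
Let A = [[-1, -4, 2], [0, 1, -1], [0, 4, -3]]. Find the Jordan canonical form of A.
The characteristic polynomial is det(xI - A) = (x + 1)^3, so the eigenvalues are -1 (algebraic multiplicity 3).

For λ = -1: rank(A + I) = 1, rank((A + I)^2) = 0. The eigenspace has dimension 3 - 1 = 2, so there are 2 Jordan blocks; the rank sequence gives block sizes [2, 1].

Assembling the blocks gives the Jordan form J above.

J = [[-1, 1, 0], [0, -1, 0], [0, 0, -1]]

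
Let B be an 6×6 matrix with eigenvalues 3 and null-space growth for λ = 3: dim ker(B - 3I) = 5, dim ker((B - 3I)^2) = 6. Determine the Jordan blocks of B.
λ = 3: successive nullity increments [5, 1] count blocks of size ≥ k; block sizes are [2, 1, 1, 1, 1].

Jordan blocks: (3, 2), (3, 1), (3, 1), (3, 1), (3, 1)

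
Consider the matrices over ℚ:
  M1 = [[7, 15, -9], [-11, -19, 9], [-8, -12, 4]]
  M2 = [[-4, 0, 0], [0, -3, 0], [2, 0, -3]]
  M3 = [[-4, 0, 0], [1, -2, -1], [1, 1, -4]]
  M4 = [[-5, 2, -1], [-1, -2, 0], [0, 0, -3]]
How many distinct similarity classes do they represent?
3 classes: {M1}, {M2}, {M3, M4}

Characteristic polynomials: χ_{M1} = (x + 2)^2(x + 4), χ_{M2} = (x + 3)^2(x + 4), χ_{M3} = (x + 3)^2(x + 4), χ_{M4} = (x + 3)^2(x + 4).

{M1}: invariant factors (x + 2)^2(x + 4).

{M2}: invariant factors x + 3, (x + 3)(x + 4).

{M3, M4}: invariant factors (x + 3)^2(x + 4).

Matrices are similar if and only if their invariant-factor lists agree; the partition into similarity classes is {M1}, {M2}, {M3, M4}.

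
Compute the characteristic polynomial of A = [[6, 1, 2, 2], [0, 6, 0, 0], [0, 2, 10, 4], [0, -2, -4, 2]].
xI - A = [[x - 6, -1, -2, -2], [0, x - 6, 0, 0], [0, -2, x - 10, -4], [0, 2, 4, x - 2]].

Expanding det(xI - A) along the first row:
det(xI - A) = + (x - 6)·det([[x - 6, 0, 0], [-2, x - 10, -4], [2, 4, x - 2]]) - (-1)·det([[0, 0, 0], [0, x - 10, -4], [0, 4, x - 2]]) + (-2)·det([[0, x - 6, 0], [0, -2, -4], [0, 2, x - 2]]) - (-2)·det([[0, x - 6, 0], [0, -2, x - 10], [0, 2, 4]]).

Evaluating gives χ_A(x) = x^4 - 24x^3 + 216x^2 - 864x + 1296 = (x - 6)^4.

χ_A(x) = (x - 6)^4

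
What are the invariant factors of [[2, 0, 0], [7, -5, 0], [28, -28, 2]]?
x - 2, (x - 2)(x + 5)

The Jordan structure of A has elementary divisors (x + 5), (x - 2), (x - 2). Arranging the block sizes at each eigenvalue in decreasing order and taking row products gives the invariant factors.

Invariant factors (smallest first, each dividing the next): x - 2, (x - 2)(x + 5).

Check: the last factor (x - 2)(x + 5) is the minimal polynomial, and the product (x - 2)^2(x + 5) is the characteristic polynomial.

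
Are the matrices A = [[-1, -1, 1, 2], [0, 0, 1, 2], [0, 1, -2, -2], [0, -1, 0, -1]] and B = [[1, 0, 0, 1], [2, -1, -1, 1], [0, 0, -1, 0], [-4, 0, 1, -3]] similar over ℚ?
Two matrices over a field are similar if and only if they have the same invariant factors.

Both A and B have characteristic polynomial (x + 1)^4 and minimal polynomial (x + 1)^3. Computing further, both have invariant factors x + 1, (x + 1)^3. Hence A and B are similar.

Yes.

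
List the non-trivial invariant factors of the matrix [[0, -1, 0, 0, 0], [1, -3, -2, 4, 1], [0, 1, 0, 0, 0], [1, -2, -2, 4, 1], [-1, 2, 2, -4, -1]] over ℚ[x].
The Jordan structure of A has elementary divisors x^3, x, x. Arranging the block sizes at each eigenvalue in decreasing order and taking row products gives the invariant factors.

Invariant factors (smallest first, each dividing the next): x, x, x^3.

Check: the last factor x^3 is the minimal polynomial, and the product x^5 is the characteristic polynomial.

x, x, x^3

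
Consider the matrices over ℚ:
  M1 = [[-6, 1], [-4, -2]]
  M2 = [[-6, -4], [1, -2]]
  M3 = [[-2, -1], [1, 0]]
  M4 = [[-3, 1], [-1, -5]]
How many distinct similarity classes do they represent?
Characteristic polynomials: χ_{M1} = (x + 4)^2, χ_{M2} = (x + 4)^2, χ_{M3} = (x + 1)^2, χ_{M4} = (x + 4)^2.

{M1, M2, M4}: invariant factors (x + 4)^2.

{M3}: invariant factors (x + 1)^2.

Matrices are similar if and only if their invariant-factor lists agree; the partition into similarity classes is {M1, M2, M4}, {M3}.

2 classes: {M1, M2, M4}, {M3}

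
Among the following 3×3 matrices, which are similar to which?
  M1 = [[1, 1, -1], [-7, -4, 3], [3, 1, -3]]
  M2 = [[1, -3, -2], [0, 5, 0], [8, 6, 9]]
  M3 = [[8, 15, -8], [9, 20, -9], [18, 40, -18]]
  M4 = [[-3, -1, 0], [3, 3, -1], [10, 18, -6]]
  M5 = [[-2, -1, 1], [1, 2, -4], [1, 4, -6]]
3 classes: {M1, M4, M5}, {M2}, {M3}

Characteristic polynomials: χ_{M1} = (x + 2)^3, χ_{M2} = (x - 5)^3, χ_{M3} = x(x - 5)^2, χ_{M4} = (x + 2)^3, χ_{M5} = (x + 2)^3.

{M1, M4, M5}: invariant factors (x + 2)^3.

{M2}: invariant factors x - 5, (x - 5)^2.

{M3}: invariant factors x(x - 5)^2.

Matrices are similar if and only if their invariant-factor lists agree; the partition into similarity classes is {M1, M4, M5}, {M2}, {M3}.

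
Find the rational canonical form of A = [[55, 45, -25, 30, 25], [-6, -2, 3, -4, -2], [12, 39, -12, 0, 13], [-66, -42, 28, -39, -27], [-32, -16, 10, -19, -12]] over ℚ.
R = [[-5, 0, 0, 0, 0], [0, 0, 0, 0, -25], [0, 1, 0, 0, 15], [0, 0, 1, 0, 4], [0, 0, 0, 1, -5]]

The invariant factors of A (the non-unit diagonal entries of the Smith normal form of xI - A over ℚ[x]) are x + 5, (x + 5)(x^3 - 4x + 5), each dividing the next. The characteristic polynomial is their product, (x + 5)^2(x^3 - 4x + 5).

The rational canonical form is the block-diagonal matrix of companion matrices C(f_i):
R = [[-5, 0, 0, 0, 0], [0, 0, 0, 0, -25], [0, 1, 0, 0, 15], [0, 0, 1, 0, 4], [0, 0, 0, 1, -5]].

Note the characteristic polynomial does not split into linear factors over ℚ, so A has no Jordan form over ℚ; the rational canonical form exists over any field.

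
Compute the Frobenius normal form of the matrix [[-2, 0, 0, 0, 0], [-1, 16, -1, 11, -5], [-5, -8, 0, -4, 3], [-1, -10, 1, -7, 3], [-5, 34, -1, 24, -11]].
The invariant factors of A (the non-unit diagonal entries of the Smith normal form of xI - A over ℚ[x]) are x + 2, (x + 2)(x^3 - 4x + 1), each dividing the next. The characteristic polynomial is their product, (x + 2)^2(x^3 - 4x + 1).

The rational canonical form is the block-diagonal matrix of companion matrices C(f_i):
R = [[-2, 0, 0, 0, 0], [0, 0, 0, 0, -2], [0, 1, 0, 0, 7], [0, 0, 1, 0, 4], [0, 0, 0, 1, -2]].

Note the characteristic polynomial does not split into linear factors over ℚ, so A has no Jordan form over ℚ; the rational canonical form exists over any field.

R = [[-2, 0, 0, 0, 0], [0, 0, 0, 0, -2], [0, 1, 0, 0, 7], [0, 0, 1, 0, 4], [0, 0, 0, 1, -2]]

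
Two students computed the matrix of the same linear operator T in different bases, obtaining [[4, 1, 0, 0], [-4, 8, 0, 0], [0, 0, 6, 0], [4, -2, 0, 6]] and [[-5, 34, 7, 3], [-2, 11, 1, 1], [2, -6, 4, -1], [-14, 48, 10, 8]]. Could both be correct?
No.

trace(A) = 24 but trace(B) = 18. The trace is a similarity invariant, so A and B are not similar.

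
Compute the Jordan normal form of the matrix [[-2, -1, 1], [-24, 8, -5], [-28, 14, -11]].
The characteristic polynomial is det(xI - A) = (x - 3)(x + 4)^2, so the eigenvalues are -4 (algebraic multiplicity 2), 3 (algebraic multiplicity 1).

For λ = -4: rank(A + 4I) = 2, rank((A + 4I)^2) = 1. The eigenspace has dimension 3 - 2 = 1, so there is 1 Jordan block; the rank sequence gives block sizes [2].

For λ = 3: algebraic multiplicity 1 gives one 1×1 block.

Assembling the blocks gives the Jordan form J above.

J = [[-4, 1, 0], [0, -4, 0], [0, 0, 3]]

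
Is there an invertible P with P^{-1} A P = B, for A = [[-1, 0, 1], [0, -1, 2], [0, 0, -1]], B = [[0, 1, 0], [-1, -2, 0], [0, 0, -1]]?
Yes.

Two matrices over a field are similar if and only if they have the same invariant factors.

Both A and B have characteristic polynomial (x + 1)^3 and minimal polynomial (x + 1)^2. Computing further, both have invariant factors x + 1, (x + 1)^2. Hence A and B are similar.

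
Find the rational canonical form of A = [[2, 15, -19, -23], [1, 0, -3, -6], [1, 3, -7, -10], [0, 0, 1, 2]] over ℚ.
The invariant factors of A (the non-unit diagonal entries of the Smith normal form of xI - A over ℚ[x]) are (x + 3)(x^3 - x + 5), each dividing the next. The characteristic polynomial is their product, (x + 3)(x^3 - x + 5).

The rational canonical form is the block-diagonal matrix of companion matrices C(f_i):
R = [[0, 0, 0, -15], [1, 0, 0, -2], [0, 1, 0, 1], [0, 0, 1, -3]].

Note the characteristic polynomial does not split into linear factors over ℚ, so A has no Jordan form over ℚ; the rational canonical form exists over any field.

R = [[0, 0, 0, -15], [1, 0, 0, -2], [0, 1, 0, 1], [0, 0, 1, -3]]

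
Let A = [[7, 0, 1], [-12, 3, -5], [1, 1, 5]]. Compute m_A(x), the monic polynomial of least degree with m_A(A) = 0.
m_A(x) = (x - 5)^3

The characteristic polynomial factors as (x - 5)^3. The minimal polynomial is ∏(x - λ)^{k_λ} where k_λ is the size of the largest Jordan block at λ.

For λ = 5: rank(A - 5I) = 2, and the largest Jordan block has size 3 (the smallest k with rank((A - 5I)^k) = rank((A - 5I)^(k+1))).

So m_A(x) = (x - 5)^3.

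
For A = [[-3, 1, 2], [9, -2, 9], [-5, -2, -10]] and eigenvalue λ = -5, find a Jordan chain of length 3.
We seek v_1 ∈ ker((A + 5I)^3) \ ker((A + 5I)^2), then set v_{i+1} = (A + 5I) v_i.

One such chain is v_1 = [[1, 4, -2]]^T, v_2 = [[2, 3, -3]]^T, v_3 = [[1, 0, -1]]^T. Check: (A + 5I) v_3 = [[0, 0, 0]]^T = 0.

v_1 = [[1, 4, -2]]^T, v_2 = [[2, 3, -3]]^T, v_3 = [[1, 0, -1]]^T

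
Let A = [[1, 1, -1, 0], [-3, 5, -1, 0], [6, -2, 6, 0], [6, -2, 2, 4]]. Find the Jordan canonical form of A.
The characteristic polynomial is det(xI - A) = (x - 4)^4, so the eigenvalues are 4 (algebraic multiplicity 4).

For λ = 4: rank(A - 4I) = 1, rank((A - 4I)^2) = 0. The eigenspace has dimension 4 - 1 = 3, so there are 3 Jordan blocks; the rank sequence gives block sizes [2, 1, 1].

Assembling the blocks gives the Jordan form J above.

J = [[4, 1, 0, 0], [0, 4, 0, 0], [0, 0, 4, 0], [0, 0, 0, 4]]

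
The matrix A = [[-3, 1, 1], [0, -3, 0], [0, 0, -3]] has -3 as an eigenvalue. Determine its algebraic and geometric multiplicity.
The characteristic polynomial is (x + 3)^3, so the factor x + 3 appears with exponent 3: the algebraic multiplicity is 3.

rank(A + 3I) = 1, so the eigenspace has dimension 3 - 1 = 2: the geometric multiplicity is 2.

Since 2 < 3, A is not diagonalizable.

algebraic multiplicity 3, geometric multiplicity 2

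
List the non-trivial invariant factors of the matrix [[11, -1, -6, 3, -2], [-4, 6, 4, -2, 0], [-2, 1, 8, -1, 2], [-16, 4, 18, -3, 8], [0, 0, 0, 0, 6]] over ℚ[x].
The Jordan structure of A has elementary divisors (x - 5)^2, (x - 6)^2, (x - 6). Arranging the block sizes at each eigenvalue in decreasing order and taking row products gives the invariant factors.

Invariant factors (smallest first, each dividing the next): x - 6, (x - 6)^2(x - 5)^2.

Check: the last factor (x - 6)^2(x - 5)^2 is the minimal polynomial, and the product (x - 6)^3(x - 5)^2 is the characteristic polynomial.

x - 6, (x - 6)^2(x - 5)^2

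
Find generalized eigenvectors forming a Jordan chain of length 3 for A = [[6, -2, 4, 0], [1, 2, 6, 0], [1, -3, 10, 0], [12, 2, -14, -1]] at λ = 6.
v_1 = [[1, 0, 0, 2]]^T, v_2 = [[0, 1, 1, -2]]^T, v_3 = [[2, 2, 1, 2]]^T

We seek v_1 ∈ ker((A - 6I)^3) \ ker((A - 6I)^2), then set v_{i+1} = (A - 6I) v_i.

One such chain is v_1 = [[1, 0, 0, 2]]^T, v_2 = [[0, 1, 1, -2]]^T, v_3 = [[2, 2, 1, 2]]^T. Check: (A - 6I) v_3 = [[0, 0, 0, 0]]^T = 0.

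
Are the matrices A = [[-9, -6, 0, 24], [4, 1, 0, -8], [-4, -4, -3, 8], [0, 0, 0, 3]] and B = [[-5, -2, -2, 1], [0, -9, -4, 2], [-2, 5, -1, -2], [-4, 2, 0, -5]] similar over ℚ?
trace(A) = -8 but trace(B) = -20. The trace is a similarity invariant, so A and B are not similar.

No.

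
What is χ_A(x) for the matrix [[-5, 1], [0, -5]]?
xI - A = [[x + 5, -1], [0, x + 5]].

Expanding det(xI - A) along the first row:
det(xI - A) = + (x + 5)·det([[x + 5]]) - (-1)·det([[0]]).

Evaluating gives χ_A(x) = x^2 + 10x + 25 = (x + 5)^2.

χ_A(x) = (x + 5)^2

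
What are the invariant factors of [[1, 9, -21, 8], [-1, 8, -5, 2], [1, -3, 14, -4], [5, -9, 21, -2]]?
The Jordan structure of A has elementary divisors (x - 5)^3, (x - 6). Arranging the block sizes at each eigenvalue in decreasing order and taking row products gives the invariant factors.

Invariant factors (smallest first, each dividing the next): (x - 6)(x - 5)^3.

Check: the last factor (x - 6)(x - 5)^3 is the minimal polynomial, and the product (x - 6)(x - 5)^3 is the characteristic polynomial.

(x - 6)(x - 5)^3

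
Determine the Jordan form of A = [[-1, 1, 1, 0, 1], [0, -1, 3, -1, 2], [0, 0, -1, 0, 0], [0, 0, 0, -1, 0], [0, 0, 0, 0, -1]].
J = [[-1, 1, 0, 0, 0], [0, -1, 1, 0, 0], [0, 0, -1, 0, 0], [0, 0, 0, -1, 0], [0, 0, 0, 0, -1]]

The characteristic polynomial is det(xI - A) = (x + 1)^5, so the eigenvalues are -1 (algebraic multiplicity 5).

For λ = -1: rank(A + I) = 2, rank((A + I)^2) = 1, rank((A + I)^3) = 0. The eigenspace has dimension 5 - 2 = 3, so there are 3 Jordan blocks; the rank sequence gives block sizes [3, 1, 1].

Assembling the blocks gives the Jordan form J above.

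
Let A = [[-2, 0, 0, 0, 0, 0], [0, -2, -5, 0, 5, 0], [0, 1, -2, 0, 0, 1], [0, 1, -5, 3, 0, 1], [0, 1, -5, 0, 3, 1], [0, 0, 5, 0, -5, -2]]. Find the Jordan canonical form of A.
The characteristic polynomial is det(xI - A) = (x - 3)^2(x + 2)^4, so the eigenvalues are -2 (algebraic multiplicity 4), 3 (algebraic multiplicity 2).

For λ = -2: rank(A + 2I) = 3, rank((A + 2I)^2) = 2. The eigenspace has dimension 6 - 3 = 3, so there are 3 Jordan blocks; the rank sequence gives block sizes [2, 1, 1].

For λ = 3: rank(A - 3I) = 4. The eigenspace has dimension 6 - 4 = 2, so there are 2 Jordan blocks; the rank sequence gives block sizes [1, 1].

Assembling the blocks gives the Jordan form J above.

J = [[-2, 1, 0, 0, 0, 0], [0, -2, 0, 0, 0, 0], [0, 0, -2, 0, 0, 0], [0, 0, 0, -2, 0, 0], [0, 0, 0, 0, 3, 0], [0, 0, 0, 0, 0, 3]]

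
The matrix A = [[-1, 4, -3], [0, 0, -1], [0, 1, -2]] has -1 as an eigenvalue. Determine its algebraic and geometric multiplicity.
The characteristic polynomial is (x + 1)^3, so the factor x + 1 appears with exponent 3: the algebraic multiplicity is 3.

rank(A + I) = 2, so the eigenspace has dimension 3 - 2 = 1: the geometric multiplicity is 1.

Since 1 < 3, A is not diagonalizable.

algebraic multiplicity 3, geometric multiplicity 1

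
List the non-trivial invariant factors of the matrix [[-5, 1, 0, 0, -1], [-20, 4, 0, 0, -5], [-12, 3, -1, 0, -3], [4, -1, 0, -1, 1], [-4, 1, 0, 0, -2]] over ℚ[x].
x + 1, x + 1, x + 1, (x + 1)^2

The Jordan structure of A has elementary divisors (x + 1)^2, (x + 1), (x + 1), (x + 1). Arranging the block sizes at each eigenvalue in decreasing order and taking row products gives the invariant factors.

Invariant factors (smallest first, each dividing the next): x + 1, x + 1, x + 1, (x + 1)^2.

Check: the last factor (x + 1)^2 is the minimal polynomial, and the product (x + 1)^5 is the characteristic polynomial.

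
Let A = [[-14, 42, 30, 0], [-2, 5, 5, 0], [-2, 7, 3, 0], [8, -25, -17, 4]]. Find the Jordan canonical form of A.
The characteristic polynomial is det(xI - A) = (x - 4)(x + 2)^3, so the eigenvalues are -2 (algebraic multiplicity 3), 4 (algebraic multiplicity 1).

For λ = -2: rank(A + 2I) = 2, rank((A + 2I)^2) = 1. The eigenspace has dimension 4 - 2 = 2, so there are 2 Jordan blocks; the rank sequence gives block sizes [2, 1].

For λ = 4: algebraic multiplicity 1 gives one 1×1 block.

Assembling the blocks gives the Jordan form J above.

J = [[-2, 1, 0, 0], [0, -2, 0, 0], [0, 0, -2, 0], [0, 0, 0, 4]]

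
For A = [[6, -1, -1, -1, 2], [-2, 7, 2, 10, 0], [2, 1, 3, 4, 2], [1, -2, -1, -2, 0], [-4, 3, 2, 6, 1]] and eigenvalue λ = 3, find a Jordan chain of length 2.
v_1 = [[0, 1, 0, 0, 0]]^T, v_2 = [[-1, 4, 1, -2, 3]]^T

We seek v_1 ∈ ker((A - 3I)^2) \ ker(A - 3I), then set v_{i+1} = (A - 3I) v_i.

One such chain is v_1 = [[0, 1, 0, 0, 0]]^T, v_2 = [[-1, 4, 1, -2, 3]]^T. Check: (A - 3I) v_2 = [[0, 0, 0, 0, 0]]^T = 0.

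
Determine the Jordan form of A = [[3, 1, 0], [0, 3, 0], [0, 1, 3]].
The characteristic polynomial is det(xI - A) = (x - 3)^3, so the eigenvalues are 3 (algebraic multiplicity 3).

For λ = 3: rank(A - 3I) = 1, rank((A - 3I)^2) = 0. The eigenspace has dimension 3 - 1 = 2, so there are 2 Jordan blocks; the rank sequence gives block sizes [2, 1].

Assembling the blocks gives the Jordan form J above.

J = [[3, 1, 0], [0, 3, 0], [0, 0, 3]]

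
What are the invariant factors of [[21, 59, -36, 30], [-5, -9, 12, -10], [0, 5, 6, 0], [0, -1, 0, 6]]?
The Jordan structure of A has elementary divisors (x - 6)^3, (x - 6). Arranging the block sizes at each eigenvalue in decreasing order and taking row products gives the invariant factors.

Invariant factors (smallest first, each dividing the next): x - 6, (x - 6)^3.

Check: the last factor (x - 6)^3 is the minimal polynomial, and the product (x - 6)^4 is the characteristic polynomial.

x - 6, (x - 6)^3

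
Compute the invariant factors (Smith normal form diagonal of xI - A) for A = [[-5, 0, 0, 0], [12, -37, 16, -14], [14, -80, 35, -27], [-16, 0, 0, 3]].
The Jordan structure of A has elementary divisors (x + 5), (x + 5), (x - 3)^2. Arranging the block sizes at each eigenvalue in decreasing order and taking row products gives the invariant factors.

Invariant factors (smallest first, each dividing the next): x + 5, (x - 3)^2(x + 5).

Check: the last factor (x - 3)^2(x + 5) is the minimal polynomial, and the product (x - 3)^2(x + 5)^2 is the characteristic polynomial.

x + 5, (x - 3)^2(x + 5)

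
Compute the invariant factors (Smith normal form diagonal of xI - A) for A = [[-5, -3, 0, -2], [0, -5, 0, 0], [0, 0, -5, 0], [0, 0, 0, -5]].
The Jordan structure of A has elementary divisors (x + 5)^2, (x + 5), (x + 5). Arranging the block sizes at each eigenvalue in decreasing order and taking row products gives the invariant factors.

Invariant factors (smallest first, each dividing the next): x + 5, x + 5, (x + 5)^2.

Check: the last factor (x + 5)^2 is the minimal polynomial, and the product (x + 5)^4 is the characteristic polynomial.

x + 5, x + 5, (x + 5)^2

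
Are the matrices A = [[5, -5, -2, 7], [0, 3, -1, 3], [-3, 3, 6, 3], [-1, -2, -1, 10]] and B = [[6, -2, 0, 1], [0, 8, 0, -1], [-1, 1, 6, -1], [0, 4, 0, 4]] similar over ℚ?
Yes.

Two matrices over a field are similar if and only if they have the same invariant factors.

Both A and B have characteristic polynomial (x - 6)^4 and minimal polynomial (x - 6)^2. Computing further, both have invariant factors (x - 6)^2, (x - 6)^2. Hence A and B are similar.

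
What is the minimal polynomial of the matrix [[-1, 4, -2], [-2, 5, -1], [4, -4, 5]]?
m_A(x) = (x - 3)^2

The characteristic polynomial factors as (x - 3)^3. The minimal polynomial is ∏(x - λ)^{k_λ} where k_λ is the size of the largest Jordan block at λ.

For λ = 3: rank(A - 3I) = 1, and the largest Jordan block has size 2 (the smallest k with rank((A - 3I)^k) = rank((A - 3I)^(k+1))).

So m_A(x) = (x - 3)^2.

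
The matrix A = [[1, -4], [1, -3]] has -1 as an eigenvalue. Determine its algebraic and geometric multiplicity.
The characteristic polynomial is (x + 1)^2, so the factor x + 1 appears with exponent 2: the algebraic multiplicity is 2.

rank(A + I) = 1, so the eigenspace has dimension 2 - 1 = 1: the geometric multiplicity is 1.

Since 1 < 2, A is not diagonalizable.

algebraic multiplicity 2, geometric multiplicity 1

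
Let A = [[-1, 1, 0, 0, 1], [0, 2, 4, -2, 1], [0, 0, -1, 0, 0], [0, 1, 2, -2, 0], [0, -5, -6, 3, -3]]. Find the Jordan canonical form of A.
The characteristic polynomial is det(xI - A) = (x + 1)^5, so the eigenvalues are -1 (algebraic multiplicity 5).

For λ = -1: rank(A + I) = 2, rank((A + I)^2) = 1, rank((A + I)^3) = 0. The eigenspace has dimension 5 - 2 = 3, so there are 3 Jordan blocks; the rank sequence gives block sizes [3, 1, 1].

Assembling the blocks gives the Jordan form J above.

J = [[-1, 1, 0, 0, 0], [0, -1, 1, 0, 0], [0, 0, -1, 0, 0], [0, 0, 0, -1, 0], [0, 0, 0, 0, -1]]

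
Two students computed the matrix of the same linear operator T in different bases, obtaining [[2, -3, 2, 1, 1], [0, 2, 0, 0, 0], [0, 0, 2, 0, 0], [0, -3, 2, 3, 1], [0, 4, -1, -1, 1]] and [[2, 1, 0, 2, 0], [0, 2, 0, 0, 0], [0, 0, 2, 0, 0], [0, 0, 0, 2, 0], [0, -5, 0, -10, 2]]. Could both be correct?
No.

Both have characteristic polynomial (x - 2)^5, but the minimal polynomial of A is (x - 2)^3 while the minimal polynomial of B is (x - 2)^2. The minimal polynomial is a similarity invariant, so A and B are not similar.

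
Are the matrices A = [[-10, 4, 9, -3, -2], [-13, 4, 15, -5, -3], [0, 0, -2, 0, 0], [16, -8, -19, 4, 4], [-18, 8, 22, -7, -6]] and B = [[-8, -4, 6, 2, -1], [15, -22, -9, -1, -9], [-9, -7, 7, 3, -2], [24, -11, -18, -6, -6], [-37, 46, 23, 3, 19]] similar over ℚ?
Two matrices over a field are similar if and only if they have the same invariant factors.

Both A and B have characteristic polynomial (x + 2)^5 and minimal polynomial (x + 2)^3. Computing further, both have invariant factors (x + 2)^2, (x + 2)^3. Hence A and B are similar.

Yes.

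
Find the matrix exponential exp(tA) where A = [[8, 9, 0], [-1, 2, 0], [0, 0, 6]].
e^{tA} = [[(3*t + 1)*e^{5*t}, 9*t*e^{5*t}, 0], [-t*e^{5*t}, (1 - 3*t)*e^{5*t}, 0], [0, 0, e^{6*t}]]

A has Jordan form J = [[5, 1, 0], [0, 5, 0], [0, 0, 6]] with A = PJP^{-1}, so e^{tA} = P e^{tJ} P^{-1}.

For a Jordan block J_k(λ), e^{tJ_k(λ)} = e^{λt} · (I + tN + t^2 N^2/2! + ... + t^{k-1} N^{k-1}/(k-1)!) where N is the nilpotent superdiagonal part.

Assembling the blocks and conjugating back gives the entries of e^{tA} as shown above.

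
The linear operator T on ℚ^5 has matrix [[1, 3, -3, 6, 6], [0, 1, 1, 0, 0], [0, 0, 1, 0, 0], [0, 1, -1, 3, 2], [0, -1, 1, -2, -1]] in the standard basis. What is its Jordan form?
J = [[1, 1, 0, 0, 0], [0, 1, 1, 0, 0], [0, 0, 1, 0, 0], [0, 0, 0, 1, 0], [0, 0, 0, 0, 1]]

The characteristic polynomial is det(xI - A) = (x - 1)^5, so the eigenvalues are 1 (algebraic multiplicity 5).

For λ = 1: rank(A - I) = 2, rank((A - I)^2) = 1, rank((A - I)^3) = 0. The eigenspace has dimension 5 - 2 = 3, so there are 3 Jordan blocks; the rank sequence gives block sizes [3, 1, 1].

Assembling the blocks gives the Jordan form J above.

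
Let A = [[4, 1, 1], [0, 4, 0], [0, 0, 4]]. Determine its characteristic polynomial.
χ_A(x) = (x - 4)^3

xI - A = [[x - 4, -1, -1], [0, x - 4, 0], [0, 0, x - 4]].

Expanding det(xI - A) along the first row:
det(xI - A) = + (x - 4)·det([[x - 4, 0], [0, x - 4]]) - (-1)·det([[0, 0], [0, x - 4]]) + (-1)·det([[0, x - 4], [0, 0]]).

Evaluating gives χ_A(x) = x^3 - 12x^2 + 48x - 64 = (x - 4)^3.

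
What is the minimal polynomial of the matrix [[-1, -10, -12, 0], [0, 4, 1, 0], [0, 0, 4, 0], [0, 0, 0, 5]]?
m_A(x) = (x - 5)(x - 4)^2(x + 1)

The characteristic polynomial factors as (x - 5)(x - 4)^2(x + 1). The minimal polynomial is ∏(x - λ)^{k_λ} where k_λ is the size of the largest Jordan block at λ.

For λ = -1: rank(A + I) = 3, and the largest Jordan block has size 1 (the smallest k with rank((A + I)^k) = rank((A + I)^(k+1))).
For λ = 4: rank(A - 4I) = 3, and the largest Jordan block has size 2 (the smallest k with rank((A - 4I)^k) = rank((A - 4I)^(k+1))).
For λ = 5: rank(A - 5I) = 3, and the largest Jordan block has size 1 (the smallest k with rank((A - 5I)^k) = rank((A - 5I)^(k+1))).

So m_A(x) = (x - 5)(x - 4)^2(x + 1).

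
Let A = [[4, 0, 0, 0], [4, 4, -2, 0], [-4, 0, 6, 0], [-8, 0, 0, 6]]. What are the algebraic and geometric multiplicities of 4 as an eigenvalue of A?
The characteristic polynomial is (x - 6)^2(x - 4)^2, so the factor x - 4 appears with exponent 2: the algebraic multiplicity is 2.

rank(A - 4I) = 2, so the eigenspace has dimension 4 - 2 = 2: the geometric multiplicity is 2.

algebraic multiplicity 2, geometric multiplicity 2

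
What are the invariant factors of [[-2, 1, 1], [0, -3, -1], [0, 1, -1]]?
x + 2, (x + 2)^2

The Jordan structure of A has elementary divisors (x + 2)^2, (x + 2). Arranging the block sizes at each eigenvalue in decreasing order and taking row products gives the invariant factors.

Invariant factors (smallest first, each dividing the next): x + 2, (x + 2)^2.

Check: the last factor (x + 2)^2 is the minimal polynomial, and the product (x + 2)^3 is the characteristic polynomial.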